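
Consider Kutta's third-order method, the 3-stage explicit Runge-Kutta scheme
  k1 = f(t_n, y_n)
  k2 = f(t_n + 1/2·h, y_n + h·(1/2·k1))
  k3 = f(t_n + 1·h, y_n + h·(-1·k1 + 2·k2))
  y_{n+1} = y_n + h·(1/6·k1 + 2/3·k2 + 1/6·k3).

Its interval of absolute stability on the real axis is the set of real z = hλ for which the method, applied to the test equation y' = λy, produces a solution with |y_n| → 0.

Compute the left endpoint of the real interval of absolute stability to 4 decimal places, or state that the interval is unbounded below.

left endpoint -2.5127.

With y'=λy (z=hλ):
  order 3, 3-stage ⇒ R(z)=1+z+z^2/2+z^3/6
  (e.g. R(-0.65)=0.51548, |R|=0.51548)

Need |R(x)|<1, x<0.
x=-0.65: |R|=0.5155
|R(-1.99)|=0.3234 |R(-1.93)|=0.2657 |R(-1.81)|=0.1602
Bisect:
  x_lo=-3.0980 |R|=2.2547  x_hi=-0.1808 |R|=0.8346
  mid=-1.63936 |R|=0.02991 →hi
  mid=-2.36866 |R|=0.77830 →hi
  mid=-2.73331 |R|=1.40124 →lo
  mid=-2.55099 |R|=1.06399 →lo
  mid=-2.45982 |R|=0.91508 →hi
  mid=-2.50541 |R|=0.98797 →hi
  mid=-2.52820 |R|=1.02559 →lo
  mid=-2.51680 |R|=1.00668 →lo
  mid=-2.51110 |R|=0.99730 →hi
  ...
  [-2.51288,-2.51271] ⇒ x*=-2.5127
Stable set (-2.5127, 0).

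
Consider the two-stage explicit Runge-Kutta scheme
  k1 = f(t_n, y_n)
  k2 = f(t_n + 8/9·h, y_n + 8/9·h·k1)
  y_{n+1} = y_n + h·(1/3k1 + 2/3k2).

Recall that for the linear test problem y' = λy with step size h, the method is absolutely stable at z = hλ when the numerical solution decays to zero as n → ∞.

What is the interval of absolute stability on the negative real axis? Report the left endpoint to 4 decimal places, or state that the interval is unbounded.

Test eqn y'=λy, z=hλ:
  k1=λy_n ⇒ h·k1=z·y_n;  k2=λ(1+8/9z)y_n ⇒ h·k2=z(1+8/9z)y_n
  y_{n+1}/y_n = 1 + 1/3z + 2/3z(1+8/9z) = 1 + z + 16/27z²
  ⇒ R(z) = 1 + z + 16/27z².

Find x<0 with |R(x)|<1.
x=-1.65: |R|=0.9633
R=1: x+16/27x²=0 ⇒ x=−27/16=-1.6875; min R=1−1/(4·16/27)=0.5781>−1
Confirm numerically:
  x=-1.507: |R|=0.83881 <1
  x=-1.379: |R|=0.74790 <1
  x=-1.306: |R|=0.70475 <1
  x=-1.248: |R|=0.67497 <1
  x=-2.210: |R|=1.68428 >1
  x=-1.979: |R|=1.34185 >1
Interval (-1.6875, 0).

z∈(-1.6875,0).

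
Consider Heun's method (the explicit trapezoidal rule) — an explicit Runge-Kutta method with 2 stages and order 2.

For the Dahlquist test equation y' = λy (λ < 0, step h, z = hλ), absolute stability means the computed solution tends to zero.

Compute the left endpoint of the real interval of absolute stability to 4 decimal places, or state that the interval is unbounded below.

left endpoint -2.0000.

With y'=λy (z=hλ):
  order 2, 2-stage ⇒ R(z)=1+z+z^2/2
  (e.g. R(-0.66)=0.55780, |R|=0.55780)

Find x<0 with |R(x)|<1.
x=-0.66: |R|=0.5578
|R(-2.08)|=1.0832 |R(-1.55)|=0.6513 |R(-1.29)|=0.5421
Bisect:
  x_lo=-2.3119 |R|=1.3605  x_hi=-0.3019 |R|=0.7437
  mid=-1.30689 |R|=0.54709 →hi
  mid=-1.80939 |R|=0.82755 →hi
  mid=-2.06064 |R|=1.06247 →lo
  mid=-1.93501 |R|=0.93712 →hi
  mid=-1.99782 |R|=0.99783 →hi
  mid=-2.02923 |R|=1.02966 →lo
  mid=-2.01353 |R|=1.01362 →lo
  mid=-2.00568 |R|=1.00569 →lo
  mid=-2.00175 |R|=1.00175 →lo
  mid=-1.99979 |R|=0.99979 →hi
  ...
  [-2.00003,-1.99991] ⇒ x*=-2.0000
Interval (-2.0000, 0).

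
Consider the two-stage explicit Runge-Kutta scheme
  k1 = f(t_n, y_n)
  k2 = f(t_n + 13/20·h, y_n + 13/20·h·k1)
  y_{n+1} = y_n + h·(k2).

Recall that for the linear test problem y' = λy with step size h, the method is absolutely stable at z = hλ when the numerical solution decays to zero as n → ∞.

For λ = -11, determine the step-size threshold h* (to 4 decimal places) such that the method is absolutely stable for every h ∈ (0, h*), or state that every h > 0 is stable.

Test eqn y'=λy, z=hλ:
  k1=λy_n ⇒ h·k1=z·y_n;  k2=λ(1+13/20z)y_n ⇒ h·k2=z(1+13/20z)y_n
  y_{n+1}/y_n = 1 + z(1+13/20z) = 1 + z + 13/20z²
  so R(z) = 1 + z + 13/20z².

Find x<0 with |R(x)|<1.
x=-1.41: |R|=0.8823
R=1: x+13/20x²=0 ⇒ x=−20/13=-1.5385; min R=1−1/(4·13/20)=0.6154>−1
Confirm numerically:
  x=-1.397: |R|=0.87155 <1
  x=-1.179: |R|=0.72453 <1
  x=-0.674: |R|=0.62128 <1
  x=-2.046: |R|=1.67498 >1
  x=-2.033: |R|=1.65351 >1
  x=-1.651: |R|=1.12077 >1
So |R|<1 on (-1.5385, 0).

(-1.5385,0); λ=-11 ⇒ h* = (20/13)/11 = 0.1399.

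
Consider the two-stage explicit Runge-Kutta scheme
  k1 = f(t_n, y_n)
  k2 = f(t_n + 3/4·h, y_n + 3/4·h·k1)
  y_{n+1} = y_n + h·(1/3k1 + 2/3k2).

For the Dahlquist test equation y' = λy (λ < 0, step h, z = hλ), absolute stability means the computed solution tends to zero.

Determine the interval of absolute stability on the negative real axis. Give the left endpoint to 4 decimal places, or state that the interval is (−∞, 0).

Set f=λy, z=hλ:
  k1=λy_n ⇒ h·k1=z·y_n;  k2=λ(1+3/4z)y_n ⇒ h·k2=z(1+3/4z)y_n
  y_{n+1}/y_n = 1 + 1/3z + 2/3z(1+3/4z) = 1 + z + 1/2z²
  ⇒ R(z) = 1 + z + 1/2z².

Need |R(x)|<1, x<0.
x=-0.91: |R|=0.5041
R=1: x+1/2x²=0 ⇒ x=−2=-2.0000; min R=1−1/(4·1/2)=0.5000>−1
Confirm numerically:
  x=-1.736: |R|=0.77085 <1
  x=-1.586: |R|=0.67170 <1
  x=-1.227: |R|=0.52576 <1
  x=-1.214: |R|=0.52290 <1
  x=-2.540: |R|=1.68580 >1
  x=-2.149: |R|=1.16010 >1
So |R|<1 on (-2.0000, 0).

(-2.0000, 0).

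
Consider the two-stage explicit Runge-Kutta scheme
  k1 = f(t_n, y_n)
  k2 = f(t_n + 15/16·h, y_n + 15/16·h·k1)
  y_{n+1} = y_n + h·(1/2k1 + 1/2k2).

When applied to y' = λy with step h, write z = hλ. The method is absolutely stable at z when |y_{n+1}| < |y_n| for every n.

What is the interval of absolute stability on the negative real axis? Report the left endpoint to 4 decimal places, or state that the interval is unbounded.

z∈(-2.1333,0).

Set f=λy, z=hλ:
  k1=λy_n ⇒ h·k1=z·y_n;  k2=λ(1+15/16z)y_n ⇒ h·k2=z(1+15/16z)y_n
  y_{n+1}/y_n = 1 + 1/2z + 1/2z(1+15/16z) = 1 + z + 15/32z²
  ⇒ R(z) = 1 + z + 15/32z².

Need |R(x)|<1, x<0.
x=-0.92: |R|=0.4768
R=1: x+15/32x²=0 ⇒ x=−32/15=-2.1333; min R=1−1/(4·15/32)=0.4667>−1
Confirm numerically:
  x=-1.712: |R|=0.66188 <1
  x=-1.282: |R|=0.48840 <1
  x=-0.954: |R|=0.47262 <1
  x=-0.933: |R|=0.47504 <1
  x=-2.647: |R|=1.63735 >1
  x=-2.609: |R|=1.58173 >1
  x=-2.530: |R|=1.47042 >1
Stable set (-2.1333, 0).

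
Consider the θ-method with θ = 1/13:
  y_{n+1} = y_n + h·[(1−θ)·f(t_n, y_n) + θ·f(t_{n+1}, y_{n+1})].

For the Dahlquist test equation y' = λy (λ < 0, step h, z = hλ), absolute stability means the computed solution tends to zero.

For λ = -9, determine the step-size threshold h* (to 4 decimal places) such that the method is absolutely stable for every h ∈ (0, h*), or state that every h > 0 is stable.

(-2.3636,0); λ=-9 ⇒ h* = (26/11)/9 = 0.2626.

On y'=λy, z=hλ:
  y_{n+1} = y_n + z·[12/13·y_n + 1/13·y_{n+1}] ⇒ (1 − 1/13z)y_{n+1} = (1 + 12/13z)y_n
  Hence R(z) = (1 + 12/13z)/(1 − 1/13z).

Solve |R(x)|<1 on ℝ⁻.
x=-0.98: |R|=0.0887
R=−1: 1+12/13x = −1+1/13x ⇒ -11/13x=2 ⇒ x=2/(-11/13)=-2.3636
Confirm numerically:
  x=-2.279: |R|=0.93907 <1
  x=-1.685: |R|=0.49166 <1
  x=-1.085: |R|=0.00142 <1
  x=-2.813: |R|=1.31259 >1
  x=-2.388: |R|=1.01742 >1
So |R|<1 on (-2.3636, 0).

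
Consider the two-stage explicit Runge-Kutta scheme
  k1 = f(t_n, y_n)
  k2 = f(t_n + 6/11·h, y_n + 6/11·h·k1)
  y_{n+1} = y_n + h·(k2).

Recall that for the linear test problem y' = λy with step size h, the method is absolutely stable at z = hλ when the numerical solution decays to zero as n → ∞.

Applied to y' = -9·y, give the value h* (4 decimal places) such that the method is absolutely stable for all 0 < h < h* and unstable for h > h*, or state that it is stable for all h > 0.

Test eqn y'=λy, z=hλ:
  k1=λy_n ⇒ h·k1=z·y_n;  k2=λ(1+6/11z)y_n ⇒ h·k2=z(1+6/11z)y_n
  y_{n+1}/y_n = 1 + z(1+6/11z) = 1 + z + 6/11z²
  ⇒ R(z) = 1 + z + 6/11z².

Boundary: |R(x)|=1, x<0.
x=-1.33: |R|=0.6349
R=1: x+6/11x²=0 ⇒ x=−11/6=-1.8333; min R=1−1/(4·6/11)=0.5417>−1
Confirm numerically:
  x=-1.740: |R|=0.91142 <1
  x=-1.614: |R|=0.80691 <1
  x=-1.370: |R|=0.65376 <1
  x=-1.121: |R|=0.56444 <1
  x=-2.320: |R|=1.61585 >1
  x=-1.928: |R|=1.09955 >1
So |R|<1 on (-1.8333, 0).

(-1.8333,0); λ=-9 ⇒ h* = (11/6)/9 = 0.2037.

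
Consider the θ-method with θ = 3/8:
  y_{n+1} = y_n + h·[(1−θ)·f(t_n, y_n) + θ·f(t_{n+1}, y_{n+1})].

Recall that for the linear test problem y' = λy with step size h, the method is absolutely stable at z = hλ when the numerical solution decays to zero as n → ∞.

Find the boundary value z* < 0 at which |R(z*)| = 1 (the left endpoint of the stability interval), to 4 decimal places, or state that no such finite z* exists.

Test eqn y'=λy, z=hλ:
  y_{n+1} = y_n + z·[5/8·y_n + 3/8·y_{n+1}] ⇒ (1 − 3/8z)y_{n+1} = (1 + 5/8z)y_n
  Hence R(z) = (1 + 5/8z)/(1 − 3/8z).

Find x<0 with |R(x)|<1.
x=-0.96: |R|=0.2941
R=−1: 1+5/8x = −1+3/8x ⇒ -1/4x=2 ⇒ x=2/(-1/4)=-8.0000
Confirm numerically:
  x=-6.098: |R|=0.85533 <1
  x=-5.420: |R|=0.78730 <1
  x=-4.750: |R|=0.70787 <1
  x=-4.387: |R|=0.65852 <1
  x=-8.465: |R|=1.02785 >1
  x=-8.430: |R|=1.02583 >1
So |R|<1 on (-8.0000, 0).

left endpoint -8.0000.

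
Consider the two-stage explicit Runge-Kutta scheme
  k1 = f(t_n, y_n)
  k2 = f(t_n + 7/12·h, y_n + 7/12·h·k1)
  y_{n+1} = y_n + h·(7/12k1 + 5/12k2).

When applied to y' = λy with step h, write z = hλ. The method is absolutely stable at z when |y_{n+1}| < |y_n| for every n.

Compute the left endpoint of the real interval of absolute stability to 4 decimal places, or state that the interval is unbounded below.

z* = -4.1143.

Set f=λy, z=hλ:
  k1=λy_n ⇒ h·k1=z·y_n;  k2=λ(1+7/12z)y_n ⇒ h·k2=z(1+7/12z)y_n
  y_{n+1}/y_n = 1 + 7/12z + 5/12z(1+7/12z) = 1 + z + 35/144z²
  ⇒ R(z) = 1 + z + 35/144z².

Boundary: |R(x)|=1, x<0.
x=-1.65: |R|=0.0117
R=1: x+35/144x²=0 ⇒ x=−144/35=-4.1143; min R=1−1/(4·35/144)=-0.0286>−1
Confirm numerically:
  x=-3.287: |R|=0.33906 <1
  x=-3.258: |R|=0.32193 <1
  x=-2.825: |R|=0.11474 <1
  x=-1.953: |R|=0.02594 <1
  x=-4.698: |R|=1.66653 >1
  x=-4.495: |R|=1.41594 >1
  x=-4.361: |R|=1.26151 >1
Stable set (-4.1143, 0).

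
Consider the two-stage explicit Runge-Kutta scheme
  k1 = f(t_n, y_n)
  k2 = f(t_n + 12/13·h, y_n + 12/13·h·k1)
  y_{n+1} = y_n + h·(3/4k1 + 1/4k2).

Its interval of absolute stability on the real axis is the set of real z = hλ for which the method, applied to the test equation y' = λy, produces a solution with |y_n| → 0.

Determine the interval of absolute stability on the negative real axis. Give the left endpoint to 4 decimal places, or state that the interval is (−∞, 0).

With y'=λy (z=hλ):
  k1=λy_n ⇒ h·k1=z·y_n;  k2=λ(1+12/13z)y_n ⇒ h·k2=z(1+12/13z)y_n
  y_{n+1}/y_n = 1 + 3/4z + 1/4z(1+12/13z) = 1 + z + 3/13z²
  ⇒ R(z) = 1 + z + 3/13z².

Find x<0 with |R(x)|<1.
x=-0.94: |R|=0.2639
R=1: x+3/13x²=0 ⇒ x=−13/3=-4.3333; min R=1−1/(4·3/13)=-0.0833>−1
Confirm numerically:
  x=-3.793: |R|=0.52704 <1
  x=-3.742: |R|=0.48936 <1
  x=-2.897: |R|=0.03976 <1
  x=-1.856: |R|=0.06106 <1
  x=-4.725: |R|=1.42707 >1
  x=-4.659: |R|=1.35014 >1
  x=-4.426: |R|=1.09465 >1
Stable set (-4.3333, 0).

(-4.3333, 0).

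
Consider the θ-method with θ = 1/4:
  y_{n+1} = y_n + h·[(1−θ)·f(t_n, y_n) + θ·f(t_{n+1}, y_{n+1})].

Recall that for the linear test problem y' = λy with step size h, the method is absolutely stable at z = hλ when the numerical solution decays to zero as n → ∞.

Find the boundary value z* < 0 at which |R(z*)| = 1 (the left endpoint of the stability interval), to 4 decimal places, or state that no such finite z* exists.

On y'=λy, z=hλ:
  y_{n+1} = y_n + z·[3/4·y_n + 1/4·y_{n+1}] ⇒ (1 − 1/4z)y_{n+1} = (1 + 3/4z)y_n
  Hence R(z) = (1 + 3/4z)/(1 − 1/4z).

Solve |R(x)|<1 on ℝ⁻.
x=-1.39: |R|=0.0315
R=−1: 1+3/4x = −1+1/4x ⇒ -1/2x=2 ⇒ x=2/(-1/2)=-4.0000
Confirm numerically:
  x=-3.803: |R|=0.94951 <1
  x=-3.011: |R|=0.71787 <1
  x=-2.948: |R|=0.69718 <1
  x=-4.414: |R|=1.09841 >1
  x=-4.327: |R|=1.07854 >1
Interval (-4.0000, 0).

left endpoint -4.0000.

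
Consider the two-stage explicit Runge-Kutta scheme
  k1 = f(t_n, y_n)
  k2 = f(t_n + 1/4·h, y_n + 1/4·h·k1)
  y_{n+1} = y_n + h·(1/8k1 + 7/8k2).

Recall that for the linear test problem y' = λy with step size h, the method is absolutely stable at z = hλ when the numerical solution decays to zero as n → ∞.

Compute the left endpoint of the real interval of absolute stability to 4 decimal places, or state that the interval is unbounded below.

z* = -4.5714.

Set f=λy, z=hλ:
  k1=λy_n ⇒ h·k1=z·y_n;  k2=λ(1+1/4z)y_n ⇒ h·k2=z(1+1/4z)y_n
  y_{n+1}/y_n = 1 + 1/8z + 7/8z(1+1/4z) = 1 + z + 7/32z²
  R(z) = 1 + z + 7/32z².

Need |R(x)|<1, x<0.
x=-0.62: |R|=0.4641
R=1: x+7/32x²=0 ⇒ x=−32/7=-4.5714; min R=1−1/(4·7/32)=-0.1429>−1
Confirm numerically:
  x=-4.319: |R|=0.76151 <1
  x=-4.074: |R|=0.55670 <1
  x=-3.963: |R|=0.47255 <1
  x=-5.068: |R|=1.55051 >1
  x=-5.066: |R|=1.54808 >1
  x=-4.820: |R|=1.26209 >1
Stable set (-4.5714, 0).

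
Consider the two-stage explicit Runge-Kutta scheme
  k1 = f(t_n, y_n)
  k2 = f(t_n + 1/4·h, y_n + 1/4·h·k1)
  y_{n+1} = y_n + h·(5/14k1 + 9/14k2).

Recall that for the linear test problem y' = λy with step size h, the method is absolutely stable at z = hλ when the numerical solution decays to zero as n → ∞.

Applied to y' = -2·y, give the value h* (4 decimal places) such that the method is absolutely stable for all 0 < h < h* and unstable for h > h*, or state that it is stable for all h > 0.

Test eqn y'=λy, z=hλ:
  k1=λy_n ⇒ h·k1=z·y_n;  k2=λ(1+1/4z)y_n ⇒ h·k2=z(1+1/4z)y_n
  y_{n+1}/y_n = 1 + 5/14z + 9/14z(1+1/4z) = 1 + z + 9/56z²
  R(z) = 1 + z + 9/56z².

Find x<0 with |R(x)|<1.
x=-0.65: |R|=0.4179
R=1: x+9/56x²=0 ⇒ x=−56/9=-6.2222; min R=1−1/(4·9/56)=-0.5556>−1
Confirm numerically:
  x=-3.943: |R|=0.44433 <1
  x=-3.727: |R|=0.49459 <1
  x=-3.403: |R|=0.54186 <1
  x=-2.795: |R|=0.53950 <1
  x=-6.688: |R|=1.50064 >1
  x=-6.329: |R|=1.10861 >1
Stable set (-6.2222, 0).

(-6.2222,0); λ=-2 ⇒ h* = (56/9)/2 = 3.1111.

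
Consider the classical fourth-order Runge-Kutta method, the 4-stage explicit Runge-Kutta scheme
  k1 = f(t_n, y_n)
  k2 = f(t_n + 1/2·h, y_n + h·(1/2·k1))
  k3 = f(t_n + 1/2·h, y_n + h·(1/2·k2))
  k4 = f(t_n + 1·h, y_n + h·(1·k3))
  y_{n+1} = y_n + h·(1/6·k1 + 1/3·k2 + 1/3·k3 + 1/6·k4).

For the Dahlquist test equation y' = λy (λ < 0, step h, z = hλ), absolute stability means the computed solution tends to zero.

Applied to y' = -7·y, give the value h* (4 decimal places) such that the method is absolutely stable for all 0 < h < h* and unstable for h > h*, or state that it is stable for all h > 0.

With y'=λy (z=hλ):
  order 4, 4-stage ⇒ R(z)=1+z+z^2/2+z^3/6+z^4/24
  (e.g. R(-1.27)=0.30345, |R|=0.30345)

Need |R(x)|<1, x<0.
x=-1.27: |R|=0.3034
|R(-1.59)|=0.2704 |R(-1.44)|=0.2783 |R(-1.24)|=0.3095
Bisect:
  x_lo=-3.5865 |R|=3.0502  x_hi=-0.3071 |R|=0.7356
  mid=-1.94681 |R|=0.31699 →hi
  mid=-2.76666 |R|=0.97227 →hi
  mid=-3.17659 |R|=1.76903 →lo
  mid=-2.97162 |R|=1.31925 →lo
  mid=-2.86914 |R|=1.13396 →lo
  mid=-2.81790 |R|=1.05029 →lo
  mid=-2.79228 |R|=1.01059 →lo
  mid=-2.77947 |R|=0.99126 →hi
  mid=-2.78588 |R|=1.00088 →lo
  ...
  [-2.78548,-2.78528] ⇒ x*=-2.7853
Stable set (-2.7853, 0).

(-2.7853,0); λ=-7 ⇒ h* = 0.3979.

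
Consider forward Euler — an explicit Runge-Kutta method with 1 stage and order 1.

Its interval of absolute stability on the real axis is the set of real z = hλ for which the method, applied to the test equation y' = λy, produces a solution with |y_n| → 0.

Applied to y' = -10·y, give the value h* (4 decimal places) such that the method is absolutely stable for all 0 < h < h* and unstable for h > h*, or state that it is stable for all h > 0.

Set f=λy, z=hλ:
  order 1, 1-stage ⇒ R(z)=1+z
  (e.g. R(-0.99)=0.01000, |R|=0.01000)

Need |R(x)|<1, x<0.
x=-0.99: |R|=0.0100
|R(-2.39)|=1.3900 |R(-1.94)|=0.9400 |R(-1.48)|=0.4800
Bisect:
  x_lo=-2.5737 |R|=1.5737  x_hi=-0.3799 |R|=0.6201
  mid=-1.47680 |R|=0.47680 →hi
  mid=-2.02526 |R|=1.02526 →lo
  mid=-1.75103 |R|=0.75103 →hi
  mid=-1.88815 |R|=0.88815 →hi
  mid=-1.95670 |R|=0.95670 →hi
  mid=-1.99098 |R|=0.99098 →hi
  mid=-2.00812 |R|=1.00812 →lo
  mid=-1.99955 |R|=0.99955 →hi
  mid=-2.00384 |R|=1.00384 →lo
  ...
  [-2.00009,-1.99995] ⇒ x*=-2.0000
So |R|<1 on (-2.0000, 0).

(-2.0000,0); λ=-10 ⇒ h* = 0.2000.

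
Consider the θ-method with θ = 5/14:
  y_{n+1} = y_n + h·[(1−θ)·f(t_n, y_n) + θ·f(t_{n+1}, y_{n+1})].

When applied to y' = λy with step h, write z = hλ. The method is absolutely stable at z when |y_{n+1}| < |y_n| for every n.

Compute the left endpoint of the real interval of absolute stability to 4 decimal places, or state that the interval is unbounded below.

Set f=λy, z=hλ:
  y_{n+1} = y_n + z·[9/14·y_n + 5/14·y_{n+1}] ⇒ (1 − 5/14z)y_{n+1} = (1 + 9/14z)y_n
  R(z) = (1 + 9/14z)/(1 − 5/14z).

Solve |R(x)|<1 on ℝ⁻.
x=-0.7: |R|=0.4400
R=−1: 1+9/14x = −1+5/14x ⇒ -2/7x=2 ⇒ x=2/(-2/7)=-7.0000
Confirm numerically:
  x=-6.718: |R|=0.97630 <1
  x=-6.304: |R|=0.93884 <1
  x=-4.826: |R|=0.77194 <1
  x=-3.668: |R|=0.58788 <1
  x=-7.437: |R|=1.03415 >1
  x=-7.414: |R|=1.03243 >1
  x=-7.094: |R|=1.00760 >1
So |R|<1 on (-7.0000, 0).

z* = -7.0000.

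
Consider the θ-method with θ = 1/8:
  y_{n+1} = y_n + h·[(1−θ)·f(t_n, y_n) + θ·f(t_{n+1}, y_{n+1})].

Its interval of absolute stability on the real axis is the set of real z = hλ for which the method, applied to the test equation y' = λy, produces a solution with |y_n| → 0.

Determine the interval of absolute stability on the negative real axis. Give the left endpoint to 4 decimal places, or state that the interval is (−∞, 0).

With y'=λy (z=hλ):
  y_{n+1} = y_n + z·[7/8·y_n + 1/8·y_{n+1}] ⇒ (1 − 1/8z)y_{n+1} = (1 + 7/8z)y_n
  so R(z) = (1 + 7/8z)/(1 − 1/8z).

Boundary: |R(x)|=1, x<0.
x=-1.58: |R|=0.3194
R=−1: 1+7/8x = −1+1/8x ⇒ -3/4x=2 ⇒ x=2/(-3/4)=-2.6667
Confirm numerically:
  x=-1.700: |R|=0.40206 <1
  x=-1.526: |R|=0.28155 <1
  x=-1.163: |R|=0.01539 <1
  x=-3.192: |R|=1.28163 >1
  x=-2.824: |R|=1.08721 >1
Interval (-2.6667, 0).

z∈(-2.6667,0).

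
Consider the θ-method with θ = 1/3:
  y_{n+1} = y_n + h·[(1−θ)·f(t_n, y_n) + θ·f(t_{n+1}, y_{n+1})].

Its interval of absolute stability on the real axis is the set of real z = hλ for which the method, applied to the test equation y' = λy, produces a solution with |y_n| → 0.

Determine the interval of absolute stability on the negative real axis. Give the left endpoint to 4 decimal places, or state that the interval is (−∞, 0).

Set f=λy, z=hλ:
  y_{n+1} = y_n + z·[2/3·y_n + 1/3·y_{n+1}] ⇒ (1 − 1/3z)y_{n+1} = (1 + 2/3z)y_n
  Hence R(z) = (1 + 2/3z)/(1 − 1/3z).

Need |R(x)|<1, x<0.
x=-1.26: |R|=0.1127
R=−1: 1+2/3x = −1+1/3x ⇒ -1/3x=2 ⇒ x=2/(-1/3)=-6.0000
Confirm numerically:
  x=-4.989: |R|=0.87345 <1
  x=-2.761: |R|=0.43777 <1
  x=-2.672: |R|=0.41326 <1
  x=-6.566: |R|=1.05917 >1
  x=-6.510: |R|=1.05363 >1
  x=-6.224: |R|=1.02428 >1
Interval (-6.0000, 0).

z∈(-6.0000,0).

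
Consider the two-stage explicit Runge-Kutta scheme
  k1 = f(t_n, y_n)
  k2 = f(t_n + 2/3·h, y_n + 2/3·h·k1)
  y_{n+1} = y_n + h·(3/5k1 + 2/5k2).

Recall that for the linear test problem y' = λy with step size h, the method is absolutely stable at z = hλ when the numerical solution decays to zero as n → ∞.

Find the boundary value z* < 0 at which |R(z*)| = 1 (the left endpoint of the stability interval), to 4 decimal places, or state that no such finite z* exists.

z* = -3.7500.

With y'=λy (z=hλ):
  k1=λy_n ⇒ h·k1=z·y_n;  k2=λ(1+2/3z)y_n ⇒ h·k2=z(1+2/3z)y_n
  y_{n+1}/y_n = 1 + 3/5z + 2/5z(1+2/3z) = 1 + z + 4/15z²
  ⇒ R(z) = 1 + z + 4/15z².

Need |R(x)|<1, x<0.
x=-1.2: |R|=0.1840
R=1: x+4/15x²=0 ⇒ x=−15/4=-3.7500; min R=1−1/(4·4/15)=0.0625>−1
Confirm numerically:
  x=-2.931: |R|=0.35987 <1
  x=-2.614: |R|=0.20813 <1
  x=-1.956: |R|=0.06425 <1
  x=-4.231: |R|=1.54270 >1
  x=-4.170: |R|=1.46704 >1
Interval (-3.7500, 0).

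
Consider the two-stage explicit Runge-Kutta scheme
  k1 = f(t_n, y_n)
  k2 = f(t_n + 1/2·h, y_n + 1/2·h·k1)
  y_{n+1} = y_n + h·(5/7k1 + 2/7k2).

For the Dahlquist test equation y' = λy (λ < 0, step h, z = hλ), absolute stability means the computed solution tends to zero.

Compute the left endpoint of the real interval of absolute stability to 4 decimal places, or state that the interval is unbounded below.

With y'=λy (z=hλ):
  k1=λy_n ⇒ h·k1=z·y_n;  k2=λ(1+1/2z)y_n ⇒ h·k2=z(1+1/2z)y_n
  y_{n+1}/y_n = 1 + 5/7z + 2/7z(1+1/2z) = 1 + z + 1/7z²
  ⇒ R(z) = 1 + z + 1/7z².

Boundary: |R(x)|=1, x<0.
x=-1.14: |R|=0.0457
R=1: x+1/7x²=0 ⇒ x=−7=-7.0000; min R=1−1/(4·1/7)=-0.7500>−1
Confirm numerically:
  x=-6.542: |R|=0.57197 <1
  x=-3.903: |R|=0.72680 <1
  x=-3.542: |R|=0.74975 <1
  x=-2.839: |R|=0.68758 <1
  x=-7.590: |R|=1.63973 >1
  x=-7.327: |R|=1.34228 >1
  x=-7.146: |R|=1.14905 >1
Interval (-7.0000, 0).

left endpoint -7.0000.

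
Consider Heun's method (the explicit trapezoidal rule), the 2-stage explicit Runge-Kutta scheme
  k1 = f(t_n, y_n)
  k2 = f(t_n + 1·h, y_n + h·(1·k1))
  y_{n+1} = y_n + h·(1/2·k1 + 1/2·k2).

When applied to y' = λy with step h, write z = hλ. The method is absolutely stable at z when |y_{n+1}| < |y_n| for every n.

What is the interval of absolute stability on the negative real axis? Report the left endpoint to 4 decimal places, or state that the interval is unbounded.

Test eqn y'=λy, z=hλ:
  order 2, 2-stage ⇒ R(z)=1+z+z^2/2
  (e.g. R(-0.4)=0.68000, |R|=0.68000)

Boundary: |R(x)|=1, x<0.
x=-0.4: |R|=0.6800
|R(-2.27)|=1.3064 |R(-1.15)|=0.5112 |R(-1.07)|=0.5025
Bisect:
  x_lo=-2.3137 |R|=1.3629  x_hi=-0.2248 |R|=0.8005
  mid=-1.26924 |R|=0.53625 →hi
  mid=-1.79145 |R|=0.81320 →hi
  mid=-2.05255 |R|=1.05394 →lo
  mid=-1.92200 |R|=0.92504 →hi
  mid=-1.98728 |R|=0.98736 →hi
  mid=-2.01992 |R|=1.02011 →lo
  mid=-2.00360 |R|=1.00360 →lo
  mid=-1.99544 |R|=0.99545 →hi
  mid=-1.99952 |R|=0.99952 →hi
  ...
  [-2.00003,-1.99990] ⇒ x*=-2.0000
Interval (-2.0000, 0).

(-2.0000, 0).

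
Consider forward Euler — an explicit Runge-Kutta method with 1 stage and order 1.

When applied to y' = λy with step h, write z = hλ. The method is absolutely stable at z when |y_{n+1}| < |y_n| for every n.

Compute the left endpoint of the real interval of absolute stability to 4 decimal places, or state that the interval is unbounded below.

z* = -2.0000.

Test eqn y'=λy, z=hλ:
  order 1, 1-stage ⇒ R(z)=1+z
  (e.g. R(-1.16)=-0.16000, |R|=0.16000)

Solve |R(x)|<1 on ℝ⁻.
x=-1.16: |R|=0.1600
|R(-2.39)|=1.3900 |R(-1.67)|=0.6700 |R(-1.21)|=0.2100
Bisect:
  x_lo=-2.5609 |R|=1.5609  x_hi=-0.0668 |R|=0.9332
  mid=-1.31387 |R|=0.31387 →hi
  mid=-1.93739 |R|=0.93739 →hi
  mid=-2.24915 |R|=1.24915 →lo
  mid=-2.09327 |R|=1.09327 →lo
  mid=-2.01533 |R|=1.01533 →lo
  mid=-1.97636 |R|=0.97636 →hi
  mid=-1.99585 |R|=0.99585 →hi
  ...
  [-2.00011,-1.99996] ⇒ x*=-2.0000
Interval (-2.0000, 0).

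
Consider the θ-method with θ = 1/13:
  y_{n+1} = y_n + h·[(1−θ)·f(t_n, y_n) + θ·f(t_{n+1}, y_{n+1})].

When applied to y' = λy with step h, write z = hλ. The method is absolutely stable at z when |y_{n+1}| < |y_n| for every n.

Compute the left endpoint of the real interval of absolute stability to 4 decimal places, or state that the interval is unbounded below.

Set f=λy, z=hλ:
  y_{n+1} = y_n + z·[12/13·y_n + 1/13·y_{n+1}] ⇒ (1 − 1/13z)y_{n+1} = (1 + 12/13z)y_n
  Hence R(z) = (1 + 12/13z)/(1 − 1/13z).

Boundary: |R(x)|=1, x<0.
x=-1.79: |R|=0.5734
R=−1: 1+12/13x = −1+1/13x ⇒ -11/13x=2 ⇒ x=2/(-11/13)=-2.3636
Confirm numerically:
  x=-2.211: |R|=0.88962 <1
  x=-1.609: |R|=0.43179 <1
  x=-1.251: |R|=0.14118 <1
  x=-1.121: |R|=0.03201 <1
  x=-2.835: |R|=1.32744 >1
  x=-2.682: |R|=1.22331 >1
  x=-2.548: |R|=1.13043 >1
So |R|<1 on (-2.3636, 0).

left endpoint -2.3636.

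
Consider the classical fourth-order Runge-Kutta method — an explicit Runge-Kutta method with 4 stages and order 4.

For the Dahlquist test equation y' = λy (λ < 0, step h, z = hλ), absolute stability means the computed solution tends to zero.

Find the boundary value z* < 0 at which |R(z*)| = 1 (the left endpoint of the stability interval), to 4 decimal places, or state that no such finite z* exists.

z* = -2.7853.

On y'=λy, z=hλ:
  order 4, 4-stage ⇒ R(z)=1+z+z^2/2+z^3/6+z^4/24
  (e.g. R(-0.51)=0.60076, |R|=0.60076)

Need |R(x)|<1, x<0.
x=-0.51: |R|=0.6008
|R(-2.88)|=1.1524 |R(-1.31)|=0.2961 |R(-0.66)|=0.5178
Bisect:
  x_lo=-3.4016 |R|=2.4026  x_hi=-0.2675 |R|=0.7653
  mid=-1.83458 |R|=0.29115 →hi
  mid=-2.61810 |R|=0.77583 →hi
  mid=-3.00986 |R|=1.39485 →lo
  mid=-2.81398 |R|=1.04412 →lo
  mid=-2.71604 |R|=0.90051 →hi
  mid=-2.76501 |R|=0.96985 →hi
  mid=-2.78950 |R|=1.00636 →lo
  mid=-2.77725 |R|=0.98795 →hi
  mid=-2.78338 |R|=0.99711 →hi
  ...
  [-2.78548,-2.78529] ⇒ x*=-2.7853
Stable set (-2.7853, 0).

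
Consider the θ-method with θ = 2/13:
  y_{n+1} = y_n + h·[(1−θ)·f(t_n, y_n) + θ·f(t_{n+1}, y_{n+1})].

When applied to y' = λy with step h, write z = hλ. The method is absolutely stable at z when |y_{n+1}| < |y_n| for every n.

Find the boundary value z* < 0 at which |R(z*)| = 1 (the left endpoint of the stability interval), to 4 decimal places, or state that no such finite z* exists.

Test eqn y'=λy, z=hλ:
  y_{n+1} = y_n + z·[11/13·y_n + 2/13·y_{n+1}] ⇒ (1 − 2/13z)y_{n+1} = (1 + 11/13z)y_n
  ⇒ R(z) = (1 + 11/13z)/(1 − 2/13z).

Need |R(x)|<1, x<0.
x=-1.39: |R|=0.1451
R=−1: 1+11/13x = −1+2/13x ⇒ -9/13x=2 ⇒ x=2/(-9/13)=-2.8889
Confirm numerically:
  x=-2.788: |R|=0.95112 <1
  x=-1.999: |R|=0.52883 <1
  x=-1.820: |R|=0.42188 <1
  x=-1.744: |R|=0.37506 <1
  x=-3.351: |R|=1.21110 >1
  x=-3.184: |R|=1.13713 >1
So |R|<1 on (-2.8889, 0).

left endpoint -2.8889.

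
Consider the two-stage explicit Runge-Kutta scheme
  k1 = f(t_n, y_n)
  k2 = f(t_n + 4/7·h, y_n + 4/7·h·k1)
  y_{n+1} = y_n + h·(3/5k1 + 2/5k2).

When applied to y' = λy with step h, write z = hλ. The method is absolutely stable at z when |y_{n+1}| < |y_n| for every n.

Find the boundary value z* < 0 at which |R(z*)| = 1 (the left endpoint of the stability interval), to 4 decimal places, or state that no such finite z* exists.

Test eqn y'=λy, z=hλ:
  k1=λy_n ⇒ h·k1=z·y_n;  k2=λ(1+4/7z)y_n ⇒ h·k2=z(1+4/7z)y_n
  y_{n+1}/y_n = 1 + 3/5z + 2/5z(1+4/7z) = 1 + z + 8/35z²
  so R(z) = 1 + z + 8/35z².

Boundary: |R(x)|=1, x<0.
x=-0.8: |R|=0.3463
R=1: x+8/35x²=0 ⇒ x=−35/8=-4.3750; min R=1−1/(4·8/35)=-0.0938>−1
Confirm numerically:
  x=-3.993: |R|=0.65135 <1
  x=-3.634: |R|=0.38450 <1
  x=-2.142: |R|=0.09328 <1
  x=-1.995: |R|=0.08528 <1
  x=-4.746: |R|=1.40246 >1
  x=-4.666: |R|=1.31036 >1
Interval (-4.3750, 0).

left endpoint -4.3750.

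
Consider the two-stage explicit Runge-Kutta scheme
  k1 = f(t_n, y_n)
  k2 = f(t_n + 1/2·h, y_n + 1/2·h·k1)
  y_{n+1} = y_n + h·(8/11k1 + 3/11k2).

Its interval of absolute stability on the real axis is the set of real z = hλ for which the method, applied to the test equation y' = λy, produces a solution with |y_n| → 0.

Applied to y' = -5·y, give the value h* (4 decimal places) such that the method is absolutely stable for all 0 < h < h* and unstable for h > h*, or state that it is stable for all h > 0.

(-7.3333,0); λ=-5 ⇒ h* = (22/3)/5 = 1.4667.

With y'=λy (z=hλ):
  k1=λy_n ⇒ h·k1=z·y_n;  k2=λ(1+1/2z)y_n ⇒ h·k2=z(1+1/2z)y_n
  y_{n+1}/y_n = 1 + 8/11z + 3/11z(1+1/2z) = 1 + z + 3/22z²
  so R(z) = 1 + z + 3/22z².

Find x<0 with |R(x)|<1.
x=-1.26: |R|=0.0435
R=1: x+3/22x²=0 ⇒ x=−22/3=-7.3333; min R=1−1/(4·3/22)=-0.8333>−1
Confirm numerically:
  x=-6.651: |R|=0.38115 <1
  x=-4.533: |R|=0.73099 <1
  x=-4.139: |R|=0.80291 <1
  x=-4.072: |R|=0.81093 <1
  x=-7.628: |R|=1.30651 >1
  x=-7.598: |R|=1.27422 >1
So |R|<1 on (-7.3333, 0).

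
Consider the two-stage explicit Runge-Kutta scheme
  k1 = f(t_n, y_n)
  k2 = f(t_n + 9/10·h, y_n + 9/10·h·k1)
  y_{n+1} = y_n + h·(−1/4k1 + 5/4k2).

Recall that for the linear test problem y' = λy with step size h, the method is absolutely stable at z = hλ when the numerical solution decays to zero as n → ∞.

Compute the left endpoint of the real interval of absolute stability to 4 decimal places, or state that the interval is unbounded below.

On y'=λy, z=hλ:
  k1=λy_n ⇒ h·k1=z·y_n;  k2=λ(1+9/10z)y_n ⇒ h·k2=z(1+9/10z)y_n
  y_{n+1}/y_n = 1 − 1/4z + 5/4z(1+9/10z) = 1 + z + 9/8z²
  Hence R(z) = 1 + z + 9/8z².

Solve |R(x)|<1 on ℝ⁻.
x=-0.51: |R|=0.7826
R=1: x+9/8x²=0 ⇒ x=−8/9=-0.8889; min R=1−1/(4·9/8)=0.7778>−1
Confirm numerically:
  x=-0.746: |R|=0.88008 <1
  x=-0.519: |R|=0.78403 <1
  x=-0.477: |R|=0.77897 <1
  x=-0.467: |R|=0.77835 <1
  x=-1.467: |R|=1.95410 >1
  x=-1.409: |R|=1.82444 >1
  x=-1.390: |R|=1.78361 >1
Interval (-0.8889, 0).

left endpoint -0.8889.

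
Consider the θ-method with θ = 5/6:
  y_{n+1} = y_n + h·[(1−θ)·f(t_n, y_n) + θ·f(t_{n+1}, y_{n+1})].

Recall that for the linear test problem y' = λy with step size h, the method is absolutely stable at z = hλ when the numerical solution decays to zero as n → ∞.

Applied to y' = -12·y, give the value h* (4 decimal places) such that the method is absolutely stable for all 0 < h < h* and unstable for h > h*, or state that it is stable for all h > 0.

On y'=λy, z=hλ:
  y_{n+1} = y_n + z·[1/6·y_n + 5/6·y_{n+1}] ⇒ (1 − 5/6z)y_{n+1} = (1 + 1/6z)y_n
  Hence R(z) = (1 + 1/6z)/(1 − 5/6z).

Need |R(x)|<1, x<0.
x=-1.41: |R|=0.3517
x=-2: |R|=0.2500
x=-10: |R|=0.0714
x=-100: |R|=0.1858
θ=5/6≥1/2 ⇒ |1+1/6x|<|1−5/6x| ∀x<0 ⇒ unbounded interval.

unbounded; (−∞, 0). Any h>0 works for λ=-12.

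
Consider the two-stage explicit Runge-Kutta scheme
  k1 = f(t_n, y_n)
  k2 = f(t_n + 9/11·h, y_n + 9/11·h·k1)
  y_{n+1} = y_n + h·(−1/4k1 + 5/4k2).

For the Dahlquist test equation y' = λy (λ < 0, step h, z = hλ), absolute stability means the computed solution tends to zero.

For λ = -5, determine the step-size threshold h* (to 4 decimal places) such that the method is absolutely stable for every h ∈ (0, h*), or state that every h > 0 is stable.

(-0.9778,0); λ=-5 ⇒ h* = (44/45)/5 = 0.1956.

Set f=λy, z=hλ:
  k1=λy_n ⇒ h·k1=z·y_n;  k2=λ(1+9/11z)y_n ⇒ h·k2=z(1+9/11z)y_n
  y_{n+1}/y_n = 1 − 1/4z + 5/4z(1+9/11z) = 1 + z + 45/44z²
  ⇒ R(z) = 1 + z + 45/44z².

Boundary: |R(x)|=1, x<0.
x=-1.32: |R|=1.4620
R=1: x+45/44x²=0 ⇒ x=−44/45=-0.9778; min R=1−1/(4·45/44)=0.7556>−1
Confirm numerically:
  x=-0.873: |R|=0.90645 <1
  x=-0.835: |R|=0.87807 <1
  x=-0.608: |R|=0.77007 <1
  x=-0.563: |R|=0.76117 <1
  x=-1.226: |R|=1.31124 >1
  x=-1.126: |R|=1.17069 >1
  x=-1.070: |R|=1.10092 >1
Interval (-0.9778, 0).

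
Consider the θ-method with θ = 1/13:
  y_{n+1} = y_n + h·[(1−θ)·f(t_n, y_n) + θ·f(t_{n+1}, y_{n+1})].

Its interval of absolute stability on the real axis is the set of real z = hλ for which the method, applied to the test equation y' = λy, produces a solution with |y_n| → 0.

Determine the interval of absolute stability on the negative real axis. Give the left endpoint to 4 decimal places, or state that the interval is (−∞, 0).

z∈(-2.3636,0).

With y'=λy (z=hλ):
  y_{n+1} = y_n + z·[12/13·y_n + 1/13·y_{n+1}] ⇒ (1 − 1/13z)y_{n+1} = (1 + 12/13z)y_n
  Hence R(z) = (1 + 12/13z)/(1 − 1/13z).

Find x<0 with |R(x)|<1.
x=-1.15: |R|=0.0565
R=−1: 1+12/13x = −1+1/13x ⇒ -11/13x=2 ⇒ x=2/(-11/13)=-2.3636
Confirm numerically:
  x=-1.543: |R|=0.37929 <1
  x=-1.514: |R|=0.35607 <1
  x=-0.949: |R|=0.11556 <1
  x=-2.843: |R|=1.33283 >1
  x=-2.765: |R|=1.28005 >1
  x=-2.512: |R|=1.10521 >1
Stable set (-2.3636, 0).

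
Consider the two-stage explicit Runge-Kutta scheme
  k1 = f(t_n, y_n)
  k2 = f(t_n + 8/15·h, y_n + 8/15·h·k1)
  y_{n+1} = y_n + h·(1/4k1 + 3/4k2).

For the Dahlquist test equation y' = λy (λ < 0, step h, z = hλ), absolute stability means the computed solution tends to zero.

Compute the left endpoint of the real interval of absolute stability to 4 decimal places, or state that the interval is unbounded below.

left endpoint -2.5000.

Set f=λy, z=hλ:
  k1=λy_n ⇒ h·k1=z·y_n;  k2=λ(1+8/15z)y_n ⇒ h·k2=z(1+8/15z)y_n
  y_{n+1}/y_n = 1 + 1/4z + 3/4z(1+8/15z) = 1 + z + 2/5z²
  Hence R(z) = 1 + z + 2/5z².

Solve |R(x)|<1 on ℝ⁻.
x=-0.47: |R|=0.6184
R=1: x+2/5x²=0 ⇒ x=−5/2=-2.5000; min R=1−1/(4·2/5)=0.3750>−1
Confirm numerically:
  x=-1.751: |R|=0.47540 <1
  x=-1.432: |R|=0.38825 <1
  x=-1.008: |R|=0.39843 <1
  x=-2.839: |R|=1.38497 >1
  x=-2.802: |R|=1.33848 >1
Stable set (-2.5000, 0).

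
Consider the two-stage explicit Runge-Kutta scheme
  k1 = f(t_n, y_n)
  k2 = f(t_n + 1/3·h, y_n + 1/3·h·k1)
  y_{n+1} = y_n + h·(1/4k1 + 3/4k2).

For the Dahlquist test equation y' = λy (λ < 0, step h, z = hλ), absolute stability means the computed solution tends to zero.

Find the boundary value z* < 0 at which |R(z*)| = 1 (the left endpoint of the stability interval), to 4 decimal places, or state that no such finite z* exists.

left endpoint -4.0000.

Set f=λy, z=hλ:
  k1=λy_n ⇒ h·k1=z·y_n;  k2=λ(1+1/3z)y_n ⇒ h·k2=z(1+1/3z)y_n
  y_{n+1}/y_n = 1 + 1/4z + 3/4z(1+1/3z) = 1 + z + 1/4z²
  R(z) = 1 + z + 1/4z².

Need |R(x)|<1, x<0.
x=-1.03: |R|=0.2352
R=1: x+1/4x²=0 ⇒ x=−4=-4.0000; min R=1−1/(4·1/4)=0.0000>−1
Confirm numerically:
  x=-3.917: |R|=0.91872 <1
  x=-2.384: |R|=0.03686 <1
  x=-2.120: |R|=0.00360 <1
  x=-4.400: |R|=1.44000 >1
  x=-4.200: |R|=1.21000 >1
  x=-4.077: |R|=1.07848 >1
Stable set (-4.0000, 0).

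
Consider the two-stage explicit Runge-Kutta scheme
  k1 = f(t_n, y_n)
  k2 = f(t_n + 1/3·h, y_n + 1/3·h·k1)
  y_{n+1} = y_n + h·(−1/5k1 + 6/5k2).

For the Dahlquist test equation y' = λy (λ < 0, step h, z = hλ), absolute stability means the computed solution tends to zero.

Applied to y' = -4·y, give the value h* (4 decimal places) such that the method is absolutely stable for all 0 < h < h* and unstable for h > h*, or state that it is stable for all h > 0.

(-2.5000,0); λ=-4 ⇒ h* = (5/2)/4 = 0.6250.

Set f=λy, z=hλ:
  k1=λy_n ⇒ h·k1=z·y_n;  k2=λ(1+1/3z)y_n ⇒ h·k2=z(1+1/3z)y_n
  y_{n+1}/y_n = 1 − 1/5z + 6/5z(1+1/3z) = 1 + z + 2/5z²
  ⇒ R(z) = 1 + z + 2/5z².

Solve |R(x)|<1 on ℝ⁻.
x=-1.5: |R|=0.4000
R=1: x+2/5x²=0 ⇒ x=−5/2=-2.5000; min R=1−1/(4·2/5)=0.3750>−1
Confirm numerically:
  x=-2.375: |R|=0.88125 <1
  x=-2.305: |R|=0.82021 <1
  x=-1.150: |R|=0.37900 <1
  x=-3.033: |R|=1.64664 >1
  x=-2.711: |R|=1.22881 >1
  x=-2.646: |R|=1.15453 >1
So |R|<1 on (-2.5000, 0).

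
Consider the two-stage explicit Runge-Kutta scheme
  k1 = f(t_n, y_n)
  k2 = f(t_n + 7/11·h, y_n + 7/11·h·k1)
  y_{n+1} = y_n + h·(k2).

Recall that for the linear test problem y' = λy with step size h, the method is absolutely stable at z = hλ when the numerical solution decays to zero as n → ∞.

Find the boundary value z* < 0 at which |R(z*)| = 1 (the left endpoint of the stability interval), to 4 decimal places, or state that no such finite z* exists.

With y'=λy (z=hλ):
  k1=λy_n ⇒ h·k1=z·y_n;  k2=λ(1+7/11z)y_n ⇒ h·k2=z(1+7/11z)y_n
  y_{n+1}/y_n = 1 + z(1+7/11z) = 1 + z + 7/11z²
  Hence R(z) = 1 + z + 7/11z².

Need |R(x)|<1, x<0.
x=-1.56: |R|=0.9887
R=1: x+7/11x²=0 ⇒ x=−11/7=-1.5714; min R=1−1/(4·7/11)=0.6071>−1
Confirm numerically:
  x=-1.502: |R|=0.93364 <1
  x=-1.416: |R|=0.85994 <1
  x=-1.013: |R|=0.64002 <1
  x=-2.164: |R|=1.81602 >1
  x=-1.599: |R|=1.02806 >1
So |R|<1 on (-1.5714, 0).

z* = -1.5714.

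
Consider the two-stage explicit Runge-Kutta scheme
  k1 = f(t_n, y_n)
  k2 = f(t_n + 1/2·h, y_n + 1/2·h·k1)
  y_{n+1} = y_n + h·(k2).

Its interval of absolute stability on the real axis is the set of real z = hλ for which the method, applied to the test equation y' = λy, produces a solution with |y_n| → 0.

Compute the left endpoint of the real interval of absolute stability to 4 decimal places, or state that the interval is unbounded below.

z* = -2.0000.

Test eqn y'=λy, z=hλ:
  k1=λy_n ⇒ h·k1=z·y_n;  k2=λ(1+1/2z)y_n ⇒ h·k2=z(1+1/2z)y_n
  y_{n+1}/y_n = 1 + z(1+1/2z) = 1 + z + 1/2z²
  R(z) = 1 + z + 1/2z².

Find x<0 with |R(x)|<1.
x=-0.75: |R|=0.5312
R=1: x+1/2x²=0 ⇒ x=−2=-2.0000; min R=1−1/(4·1/2)=0.5000>−1
Confirm numerically:
  x=-1.858: |R|=0.86808 <1
  x=-1.317: |R|=0.55024 <1
  x=-1.161: |R|=0.51296 <1
  x=-1.159: |R|=0.51264 <1
  x=-2.589: |R|=1.76246 >1
  x=-2.116: |R|=1.12273 >1
  x=-2.078: |R|=1.08104 >1
Stable set (-2.0000, 0).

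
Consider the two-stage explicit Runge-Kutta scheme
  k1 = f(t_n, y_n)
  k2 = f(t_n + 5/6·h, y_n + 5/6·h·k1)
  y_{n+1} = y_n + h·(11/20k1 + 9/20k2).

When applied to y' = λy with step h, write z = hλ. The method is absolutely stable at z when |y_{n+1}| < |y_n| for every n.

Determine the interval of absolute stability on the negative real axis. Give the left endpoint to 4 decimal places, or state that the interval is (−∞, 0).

With y'=λy (z=hλ):
  k1=λy_n ⇒ h·k1=z·y_n;  k2=λ(1+5/6z)y_n ⇒ h·k2=z(1+5/6z)y_n
  y_{n+1}/y_n = 1 + 11/20z + 9/20z(1+5/6z) = 1 + z + 3/8z²
  R(z) = 1 + z + 3/8z².

Find x<0 with |R(x)|<1.
x=-1.57: |R|=0.3543
R=1: x+3/8x²=0 ⇒ x=−8/3=-2.6667; min R=1−1/(4·3/8)=0.3333>−1
Confirm numerically:
  x=-2.466: |R|=0.81443 <1
  x=-1.472: |R|=0.34054 <1
  x=-1.097: |R|=0.35428 <1
  x=-1.069: |R|=0.35954 <1
  x=-3.112: |R|=1.51970 >1
  x=-2.758: |R|=1.09446 >1
So |R|<1 on (-2.6667, 0).

(-2.6667, 0).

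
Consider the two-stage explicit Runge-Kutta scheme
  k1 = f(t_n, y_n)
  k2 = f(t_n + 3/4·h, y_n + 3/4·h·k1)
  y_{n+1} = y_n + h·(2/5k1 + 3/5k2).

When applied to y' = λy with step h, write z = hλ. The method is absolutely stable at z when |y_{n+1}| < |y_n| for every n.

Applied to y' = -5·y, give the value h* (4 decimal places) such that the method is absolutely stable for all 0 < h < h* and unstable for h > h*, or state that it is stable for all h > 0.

(-2.2222,0); λ=-5 ⇒ h* = (20/9)/5 = 0.4444.

On y'=λy, z=hλ:
  k1=λy_n ⇒ h·k1=z·y_n;  k2=λ(1+3/4z)y_n ⇒ h·k2=z(1+3/4z)y_n
  y_{n+1}/y_n = 1 + 2/5z + 3/5z(1+3/4z) = 1 + z + 9/20z²
  so R(z) = 1 + z + 9/20z².

Find x<0 with |R(x)|<1.
x=-1.54: |R|=0.5272
R=1: x+9/20x²=0 ⇒ x=−20/9=-2.2222; min R=1−1/(4·9/20)=0.4444>−1
Confirm numerically:
  x=-1.752: |R|=0.62928 <1
  x=-1.610: |R|=0.55645 <1
  x=-1.349: |R|=0.46991 <1
  x=-1.101: |R|=0.44449 <1
  x=-2.511: |R|=1.32630 >1
  x=-2.503: |R|=1.31625 >1
Stable set (-2.2222, 0).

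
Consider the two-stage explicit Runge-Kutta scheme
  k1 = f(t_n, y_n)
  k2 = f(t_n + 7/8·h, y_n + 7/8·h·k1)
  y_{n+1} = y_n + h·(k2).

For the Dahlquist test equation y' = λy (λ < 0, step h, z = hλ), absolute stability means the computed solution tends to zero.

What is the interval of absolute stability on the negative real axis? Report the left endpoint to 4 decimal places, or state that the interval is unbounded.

Set f=λy, z=hλ:
  k1=λy_n ⇒ h·k1=z·y_n;  k2=λ(1+7/8z)y_n ⇒ h·k2=z(1+7/8z)y_n
  y_{n+1}/y_n = 1 + z(1+7/8z) = 1 + z + 7/8z²
  R(z) = 1 + z + 7/8z².

Find x<0 with |R(x)|<1.
x=-0.94: |R|=0.8332
R=1: x+7/8x²=0 ⇒ x=−8/7=-1.1429; min R=1−1/(4·7/8)=0.7143>−1
Confirm numerically:
  x=-1.070: |R|=0.93179 <1
  x=-0.801: |R|=0.76040 <1
  x=-0.722: |R|=0.73412 <1
  x=-1.691: |R|=1.81105 >1
  x=-1.368: |R|=1.26950 >1
So |R|<1 on (-1.1429, 0).

(-1.1429, 0).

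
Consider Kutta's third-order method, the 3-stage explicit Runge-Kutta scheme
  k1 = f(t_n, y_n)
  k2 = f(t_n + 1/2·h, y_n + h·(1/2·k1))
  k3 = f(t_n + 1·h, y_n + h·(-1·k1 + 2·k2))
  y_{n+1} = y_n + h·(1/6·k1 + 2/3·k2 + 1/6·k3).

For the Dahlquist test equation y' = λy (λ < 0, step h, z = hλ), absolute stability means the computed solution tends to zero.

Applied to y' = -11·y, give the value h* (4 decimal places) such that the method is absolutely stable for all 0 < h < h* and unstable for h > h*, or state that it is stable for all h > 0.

With y'=λy (z=hλ):
  order 3, 3-stage ⇒ R(z)=1+z+z^2/2+z^3/6
  (e.g. R(-1.26)=0.20040, |R|=0.20040)

Need |R(x)|<1, x<0.
x=-1.26: |R|=0.2004
|R(-2.72)|=1.3747 |R(-2.18)|=0.5305 |R(-0.73)|=0.4716
Bisect:
  x_lo=-3.0514 |R|=2.1313  x_hi=-0.3009 |R|=0.7398
  mid=-1.67616 |R|=0.05627 →hi
  mid=-2.36380 |R|=0.77134 →hi
  mid=-2.70762 |R|=1.35037 →lo
  mid=-2.53571 |R|=1.03816 →lo
  mid=-2.44976 |R|=0.89939 →hi
  mid=-2.49273 |R|=0.96740 →hi
  mid=-2.51422 |R|=1.00243 →lo
  mid=-2.50348 |R|=0.98483 →hi
  mid=-2.50885 |R|=0.99361 →hi
  mid=-2.51154 |R|=0.99801 →hi
  ...
  [-2.51288,-2.51271] ⇒ x*=-2.5127
Stable set (-2.5127, 0).

(-2.5127,0); λ=-11 ⇒ h* = 0.2284.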